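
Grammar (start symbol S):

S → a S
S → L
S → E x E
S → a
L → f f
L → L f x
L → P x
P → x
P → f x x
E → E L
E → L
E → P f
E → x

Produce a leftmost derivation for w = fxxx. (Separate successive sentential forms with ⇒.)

S ⇒ L   [S → L]
L ⇒ Px   [L → P x]
Px ⇒ fxxx   [P → f x x]

S ⇒ L ⇒ Px ⇒ fxxx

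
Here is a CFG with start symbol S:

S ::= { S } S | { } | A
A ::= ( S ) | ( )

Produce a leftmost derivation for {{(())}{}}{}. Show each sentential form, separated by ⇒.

S⇒{S}S⇒{{S}S}S⇒{{A}S}S⇒{{(S)}S}S⇒{{(A)}S}S⇒{{(())}S}S⇒{{(())}{}}S⇒{{(())}{}}{}

S ⇒ {S}S   [S ::= { S } S]
{S}S ⇒ {{S}S}S   [S ::= { S } S]
{{S}S}S ⇒ {{A}S}S   [S ::= A]
{{A}S}S ⇒ {{(S)}S}S   [A ::= ( S )]
{{(S)}S}S ⇒ {{(A)}S}S   [S ::= A]
{{(A)}S}S ⇒ {{(())}S}S   [A ::= ( )]
{{(())}S}S ⇒ {{(())}{}}S   [S ::= { }]
{{(())}{}}S ⇒ {{(())}{}}{}   [S ::= { }]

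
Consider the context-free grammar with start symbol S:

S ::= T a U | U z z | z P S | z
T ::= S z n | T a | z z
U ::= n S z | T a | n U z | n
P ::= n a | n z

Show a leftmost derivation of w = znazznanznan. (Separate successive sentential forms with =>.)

S=>zPS=>znaS=>znaTaU=>znaSznaU=>znaTaUznaU=>znaSznaUznaU=>znazznaUznaU=>znazznanznaU=>znazznanznan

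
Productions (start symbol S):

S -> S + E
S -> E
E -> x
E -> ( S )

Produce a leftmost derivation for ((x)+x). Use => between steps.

S => E => (S) => (S+E) => (E+E) => ((S)+E) => ((E)+E) => ((x)+E) => ((x)+x)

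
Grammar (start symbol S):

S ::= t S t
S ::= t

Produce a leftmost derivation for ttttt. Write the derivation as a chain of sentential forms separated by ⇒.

S ⇒ tSt   [S ::= t S t]
tSt ⇒ ttStt   [S ::= t S t]
ttStt ⇒ ttttt   [S ::= t]

S ⇒ tSt ⇒ ttStt ⇒ ttttt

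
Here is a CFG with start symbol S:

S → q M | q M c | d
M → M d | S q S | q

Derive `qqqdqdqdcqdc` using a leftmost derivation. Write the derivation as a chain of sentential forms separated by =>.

S => qMc => qSqSc => qqMcqSc => qqSqScqSc => qqqMqScqSc => qqqSqSqScqSc => qqqdqSqScqSc => qqqdqdqScqSc => qqqdqdqdcqSc => qqqdqdqdcqdc

S => qMc   [S → q M c]
qMc => qSqSc   [M → S q S]
qSqSc => qqMcqSc   [S → q M c]
qqMcqSc => qqSqScqSc   [M → S q S]
qqSqScqSc => qqqMqScqSc   [S → q M]
qqqMqScqSc => qqqSqSqScqSc   [M → S q S]
qqqSqSqScqSc => qqqdqSqScqSc   [S → d]
qqqdqSqScqSc => qqqdqdqScqSc   [S → d]
qqqdqdqScqSc => qqqdqdqdcqSc   [S → d]
qqqdqdqdcqSc => qqqdqdqdcqdc   [S → d]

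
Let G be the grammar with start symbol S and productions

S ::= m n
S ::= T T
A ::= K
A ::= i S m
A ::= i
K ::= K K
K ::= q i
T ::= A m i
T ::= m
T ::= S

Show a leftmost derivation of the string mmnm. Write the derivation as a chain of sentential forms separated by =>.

S => TT   [S ::= T T]
TT => mT   [T ::= m]
mT => mS   [T ::= S]
mS => mTT   [S ::= T T]
mTT => mST   [T ::= S]
mST => mmnT   [S ::= m n]
mmnT => mmnm   [T ::= m]

S => TT => mT => mS => mTT => mST => mmnT => mmnm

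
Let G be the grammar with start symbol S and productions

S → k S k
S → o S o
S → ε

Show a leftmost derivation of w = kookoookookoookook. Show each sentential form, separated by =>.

S => kSk => koSok => kooSook => kookSkook => kookoSokook => kookooSookook => kookoooSoookook => kookoookSkoookook => kookoookoSokoookook => kookoookookoookook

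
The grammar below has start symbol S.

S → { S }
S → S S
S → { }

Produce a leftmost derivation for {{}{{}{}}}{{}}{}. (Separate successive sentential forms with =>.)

S=>SS=>SSS=>{S}SS=>{SS}SS=>{{}S}SS=>{{}{S}}SS=>{{}{SS}}SS=>{{}{{}S}}SS=>{{}{{}{}}}SS=>{{}{{}{}}}{S}S=>{{}{{}{}}}{{}}S=>{{}{{}{}}}{{}}{}

S => SS   [S → S S]
SS => SSS   [S → S S]
SSS => {S}SS   [S → { S }]
{S}SS => {SS}SS   [S → S S]
{SS}SS => {{}S}SS   [S → { }]
{{}S}SS => {{}{S}}SS   [S → { S }]
{{}{S}}SS => {{}{SS}}SS   [S → S S]
{{}{SS}}SS => {{}{{}S}}SS   [S → { }]
{{}{{}S}}SS => {{}{{}{}}}SS   [S → { }]
{{}{{}{}}}SS => {{}{{}{}}}{S}S   [S → { S }]
{{}{{}{}}}{S}S => {{}{{}{}}}{{}}S   [S → { }]
{{}{{}{}}}{{}}S => {{}{{}{}}}{{}}{}   [S → { }]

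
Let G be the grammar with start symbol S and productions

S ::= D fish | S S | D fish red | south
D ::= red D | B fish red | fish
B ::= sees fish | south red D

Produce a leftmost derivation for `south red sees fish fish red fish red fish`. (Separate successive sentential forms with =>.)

S => D fish => B fish red fish => south red D fish red fish => south red B fish red fish red fish => south red sees fish fish red fish red fish

S => D fish   [S ::= D fish]
D fish => B fish red fish   [D ::= B fish red]
B fish red fish => south red D fish red fish   [B ::= south red D]
south red D fish red fish => south red B fish red fish red fish   [D ::= B fish red]
south red B fish red fish red fish => south red sees fish fish red fish red fish   [B ::= sees fish]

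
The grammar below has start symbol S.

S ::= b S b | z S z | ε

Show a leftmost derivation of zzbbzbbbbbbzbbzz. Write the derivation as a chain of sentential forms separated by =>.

S => zSz   [S ::= z S z]
zSz => zzSzz   [S ::= z S z]
zzSzz => zzbSbzz   [S ::= b S b]
zzbSbzz => zzbbSbbzz   [S ::= b S b]
zzbbSbbzz => zzbbzSzbbzz   [S ::= z S z]
zzbbzSzbbzz => zzbbzbSbzbbzz   [S ::= b S b]
zzbbzbSbzbbzz => zzbbzbbSbbzbbzz   [S ::= b S b]
zzbbzbbSbbzbbzz => zzbbzbbbSbbbzbbzz   [S ::= b S b]
zzbbzbbbSbbbzbbzz => zzbbzbbbbbbzbbzz   [S ::= ε]

S=>zSz=>zzSzz=>zzbSbzz=>zzbbSbbzz=>zzbbzSzbbzz=>zzbbzbSbzbbzz=>zzbbzbbSbbzbbzz=>zzbbzbbbSbbbzbbzz=>zzbbzbbbbbbzbbzz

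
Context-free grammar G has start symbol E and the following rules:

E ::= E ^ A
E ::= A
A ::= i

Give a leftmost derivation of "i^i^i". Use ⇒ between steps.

E ⇒ E^A   [E ::= E ^ A]
E^A ⇒ E^A^A   [E ::= E ^ A]
E^A^A ⇒ A^A^A   [E ::= A]
A^A^A ⇒ i^A^A   [A ::= i]
i^A^A ⇒ i^i^A   [A ::= i]
i^i^A ⇒ i^i^i   [A ::= i]

E ⇒ E^A ⇒ E^A^A ⇒ A^A^A ⇒ i^A^A ⇒ i^i^A ⇒ i^i^i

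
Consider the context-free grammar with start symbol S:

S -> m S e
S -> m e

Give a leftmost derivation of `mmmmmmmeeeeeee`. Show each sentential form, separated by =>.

S => mSe => mmSee => mmmSeee => mmmmSeeee => mmmmmSeeeee => mmmmmmSeeeeee => mmmmmmmeeeeeee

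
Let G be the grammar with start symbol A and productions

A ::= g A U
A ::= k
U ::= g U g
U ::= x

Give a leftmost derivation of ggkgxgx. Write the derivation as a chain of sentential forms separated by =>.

A => gAU   [A ::= g A U]
gAU => ggAUU   [A ::= g A U]
ggAUU => ggkUU   [A ::= k]
ggkUU => ggkgUgU   [U ::= g U g]
ggkgUgU => ggkgxgU   [U ::= x]
ggkgxgU => ggkgxgx   [U ::= x]

A => gAU => ggAUU => ggkUU => ggkgUgU => ggkgxgU => ggkgxgx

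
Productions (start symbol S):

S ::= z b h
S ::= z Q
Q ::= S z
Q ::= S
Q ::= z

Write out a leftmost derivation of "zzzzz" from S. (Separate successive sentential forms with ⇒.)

S ⇒ zQ ⇒ zSz ⇒ zzQz ⇒ zzSz ⇒ zzzQz ⇒ zzzzz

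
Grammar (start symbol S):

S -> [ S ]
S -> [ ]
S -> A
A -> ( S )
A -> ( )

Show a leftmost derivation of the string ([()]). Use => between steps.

S => A => (S) => ([S]) => ([A]) => ([()])

S => A   [S -> A]
A => (S)   [A -> ( S )]
(S) => ([S])   [S -> [ S ]]
([S]) => ([A])   [S -> A]
([A]) => ([()])   [A -> ( )]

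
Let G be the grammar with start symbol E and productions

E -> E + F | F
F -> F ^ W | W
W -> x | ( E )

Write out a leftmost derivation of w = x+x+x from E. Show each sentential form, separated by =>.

E => E+F => E+F+F => F+F+F => W+F+F => x+F+F => x+W+F => x+x+F => x+x+W => x+x+x

E => E+F   [E -> E + F]
E+F => E+F+F   [E -> E + F]
E+F+F => F+F+F   [E -> F]
F+F+F => W+F+F   [F -> W]
W+F+F => x+F+F   [W -> x]
x+F+F => x+W+F   [F -> W]
x+W+F => x+x+F   [W -> x]
x+x+F => x+x+W   [F -> W]
x+x+W => x+x+x   [W -> x]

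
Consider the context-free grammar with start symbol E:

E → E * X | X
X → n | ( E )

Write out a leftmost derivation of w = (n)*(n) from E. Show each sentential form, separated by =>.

E => E*X   [E → E * X]
E*X => X*X   [E → X]
X*X => (E)*X   [X → ( E )]
(E)*X => (X)*X   [E → X]
(X)*X => (n)*X   [X → n]
(n)*X => (n)*(E)   [X → ( E )]
(n)*(E) => (n)*(X)   [E → X]
(n)*(X) => (n)*(n)   [X → n]

E => E*X => X*X => (E)*X => (X)*X => (n)*X => (n)*(E) => (n)*(X) => (n)*(n)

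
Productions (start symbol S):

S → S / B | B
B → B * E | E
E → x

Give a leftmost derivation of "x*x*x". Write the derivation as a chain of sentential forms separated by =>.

S=>B=>B*E=>B*E*E=>E*E*E=>x*E*E=>x*x*E=>x*x*x

S => B   [S → B]
B => B*E   [B → B * E]
B*E => B*E*E   [B → B * E]
B*E*E => E*E*E   [B → E]
E*E*E => x*E*E   [E → x]
x*E*E => x*x*E   [E → x]
x*x*E => x*x*x   [E → x]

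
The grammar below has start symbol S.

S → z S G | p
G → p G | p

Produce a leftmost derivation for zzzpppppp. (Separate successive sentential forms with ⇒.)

S ⇒ zSG   [S → z S G]
zSG ⇒ zzSGG   [S → z S G]
zzSGG ⇒ zzzSGGG   [S → z S G]
zzzSGGG ⇒ zzzpGGG   [S → p]
zzzpGGG ⇒ zzzppGGG   [G → p G]
zzzppGGG ⇒ zzzpppGGG   [G → p G]
zzzpppGGG ⇒ zzzppppGG   [G → p]
zzzppppGG ⇒ zzzpppppG   [G → p]
zzzpppppG ⇒ zzzpppppp   [G → p]

S⇒zSG⇒zzSGG⇒zzzSGGG⇒zzzpGGG⇒zzzppGGG⇒zzzpppGGG⇒zzzppppGG⇒zzzpppppG⇒zzzpppppp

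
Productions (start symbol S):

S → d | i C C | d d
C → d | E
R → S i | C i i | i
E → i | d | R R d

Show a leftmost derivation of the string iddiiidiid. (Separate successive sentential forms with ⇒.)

S ⇒ iCC   [S → i C C]
iCC ⇒ idC   [C → d]
idC ⇒ idE   [C → E]
idE ⇒ idRRd   [E → R R d]
idRRd ⇒ idCiiRd   [R → C i i]
idCiiRd ⇒ iddiiRd   [C → d]
iddiiRd ⇒ iddiiSid   [R → S i]
iddiiSid ⇒ iddiiiCCid   [S → i C C]
iddiiiCCid ⇒ iddiiidCid   [C → d]
iddiiidCid ⇒ iddiiidEid   [C → E]
iddiiidEid ⇒ iddiiidiid   [E → i]

S⇒iCC⇒idC⇒idE⇒idRRd⇒idCiiRd⇒iddiiRd⇒iddiiSid⇒iddiiiCCid⇒iddiiidCid⇒iddiiidEid⇒iddiiidiid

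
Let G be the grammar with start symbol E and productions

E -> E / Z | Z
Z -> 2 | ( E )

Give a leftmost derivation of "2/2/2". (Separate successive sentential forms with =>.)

E => E/Z => E/Z/Z => Z/Z/Z => 2/Z/Z => 2/2/Z => 2/2/2

E => E/Z   [E -> E / Z]
E/Z => E/Z/Z   [E -> E / Z]
E/Z/Z => Z/Z/Z   [E -> Z]
Z/Z/Z => 2/Z/Z   [Z -> 2]
2/Z/Z => 2/2/Z   [Z -> 2]
2/2/Z => 2/2/2   [Z -> 2]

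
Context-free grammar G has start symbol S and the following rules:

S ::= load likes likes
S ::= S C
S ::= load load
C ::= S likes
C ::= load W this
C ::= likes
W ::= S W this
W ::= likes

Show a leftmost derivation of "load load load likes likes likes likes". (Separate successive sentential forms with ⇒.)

S ⇒ S C ⇒ load load C ⇒ load load S likes ⇒ load load S C likes ⇒ load load load likes likes C likes ⇒ load load load likes likes likes likes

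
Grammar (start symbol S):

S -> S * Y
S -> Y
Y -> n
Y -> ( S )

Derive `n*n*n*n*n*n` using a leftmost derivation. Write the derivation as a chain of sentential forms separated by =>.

S => S*Y   [S -> S * Y]
S*Y => S*Y*Y   [S -> S * Y]
S*Y*Y => S*Y*Y*Y   [S -> S * Y]
S*Y*Y*Y => S*Y*Y*Y*Y   [S -> S * Y]
S*Y*Y*Y*Y => S*Y*Y*Y*Y*Y   [S -> S * Y]
S*Y*Y*Y*Y*Y => Y*Y*Y*Y*Y*Y   [S -> Y]
Y*Y*Y*Y*Y*Y => n*Y*Y*Y*Y*Y   [Y -> n]
n*Y*Y*Y*Y*Y => n*n*Y*Y*Y*Y   [Y -> n]
n*n*Y*Y*Y*Y => n*n*n*Y*Y*Y   [Y -> n]
n*n*n*Y*Y*Y => n*n*n*n*Y*Y   [Y -> n]
n*n*n*n*Y*Y => n*n*n*n*n*Y   [Y -> n]
n*n*n*n*n*Y => n*n*n*n*n*n   [Y -> n]

S => S*Y => S*Y*Y => S*Y*Y*Y => S*Y*Y*Y*Y => S*Y*Y*Y*Y*Y => Y*Y*Y*Y*Y*Y => n*Y*Y*Y*Y*Y => n*n*Y*Y*Y*Y => n*n*n*Y*Y*Y => n*n*n*n*Y*Y => n*n*n*n*n*Y => n*n*n*n*n*n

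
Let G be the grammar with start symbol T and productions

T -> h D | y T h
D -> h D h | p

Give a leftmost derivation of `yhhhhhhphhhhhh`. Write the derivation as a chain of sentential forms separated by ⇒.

T ⇒ yTh ⇒ yhDh ⇒ yhhDhh ⇒ yhhhDhhh ⇒ yhhhhDhhhh ⇒ yhhhhhDhhhhh ⇒ yhhhhhhDhhhhhh ⇒ yhhhhhhphhhhhh

T ⇒ yTh   [T -> y T h]
yTh ⇒ yhDh   [T -> h D]
yhDh ⇒ yhhDhh   [D -> h D h]
yhhDhh ⇒ yhhhDhhh   [D -> h D h]
yhhhDhhh ⇒ yhhhhDhhhh   [D -> h D h]
yhhhhDhhhh ⇒ yhhhhhDhhhhh   [D -> h D h]
yhhhhhDhhhhh ⇒ yhhhhhhDhhhhhh   [D -> h D h]
yhhhhhhDhhhhhh ⇒ yhhhhhhphhhhhh   [D -> p]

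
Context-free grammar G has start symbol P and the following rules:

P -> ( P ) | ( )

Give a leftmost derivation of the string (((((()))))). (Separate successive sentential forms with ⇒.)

P ⇒ (P) ⇒ ((P)) ⇒ (((P))) ⇒ ((((P)))) ⇒ (((((P))))) ⇒ (((((())))))

P ⇒ (P)   [P -> ( P )]
(P) ⇒ ((P))   [P -> ( P )]
((P)) ⇒ (((P)))   [P -> ( P )]
(((P))) ⇒ ((((P))))   [P -> ( P )]
((((P)))) ⇒ (((((P)))))   [P -> ( P )]
(((((P))))) ⇒ (((((())))))   [P -> ( )]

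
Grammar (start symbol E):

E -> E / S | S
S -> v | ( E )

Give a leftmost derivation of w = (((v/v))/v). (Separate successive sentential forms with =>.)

E => S => (E) => (E/S) => (S/S) => ((E)/S) => ((S)/S) => (((E))/S) => (((E/S))/S) => (((S/S))/S) => (((v/S))/S) => (((v/v))/S) => (((v/v))/v)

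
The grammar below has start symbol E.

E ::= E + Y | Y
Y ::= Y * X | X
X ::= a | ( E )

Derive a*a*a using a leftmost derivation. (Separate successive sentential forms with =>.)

E => Y => Y*X => Y*X*X => X*X*X => a*X*X => a*a*X => a*a*a

E => Y   [E ::= Y]
Y => Y*X   [Y ::= Y * X]
Y*X => Y*X*X   [Y ::= Y * X]
Y*X*X => X*X*X   [Y ::= X]
X*X*X => a*X*X   [X ::= a]
a*X*X => a*a*X   [X ::= a]
a*a*X => a*a*a   [X ::= a]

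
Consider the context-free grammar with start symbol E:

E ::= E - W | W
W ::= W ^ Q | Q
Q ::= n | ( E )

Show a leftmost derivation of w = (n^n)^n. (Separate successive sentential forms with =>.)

E => W   [E ::= W]
W => W^Q   [W ::= W ^ Q]
W^Q => Q^Q   [W ::= Q]
Q^Q => (E)^Q   [Q ::= ( E )]
(E)^Q => (W)^Q   [E ::= W]
(W)^Q => (W^Q)^Q   [W ::= W ^ Q]
(W^Q)^Q => (Q^Q)^Q   [W ::= Q]
(Q^Q)^Q => (n^Q)^Q   [Q ::= n]
(n^Q)^Q => (n^n)^Q   [Q ::= n]
(n^n)^Q => (n^n)^n   [Q ::= n]

E => W => W^Q => Q^Q => (E)^Q => (W)^Q => (W^Q)^Q => (Q^Q)^Q => (n^Q)^Q => (n^n)^Q => (n^n)^n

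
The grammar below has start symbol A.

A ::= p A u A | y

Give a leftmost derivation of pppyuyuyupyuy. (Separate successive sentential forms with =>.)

A=>pAuA=>ppAuAuA=>pppAuAuAuA=>pppyuAuAuA=>pppyuyuAuA=>pppyuyuyuA=>pppyuyuyupAuA=>pppyuyuyupyuA=>pppyuyuyupyuy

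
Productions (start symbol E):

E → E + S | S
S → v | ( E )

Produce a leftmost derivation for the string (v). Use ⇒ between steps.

E ⇒ S ⇒ (E) ⇒ (S) ⇒ (v)

E ⇒ S   [E → S]
S ⇒ (E)   [S → ( E )]
(E) ⇒ (S)   [E → S]
(S) ⇒ (v)   [S → v]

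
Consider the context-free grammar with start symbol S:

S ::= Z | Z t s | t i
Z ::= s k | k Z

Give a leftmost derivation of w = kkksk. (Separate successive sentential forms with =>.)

S => Z => kZ => kkZ => kkkZ => kkksk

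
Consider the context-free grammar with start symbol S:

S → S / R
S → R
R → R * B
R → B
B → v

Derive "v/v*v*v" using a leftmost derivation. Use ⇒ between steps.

S ⇒ S/R ⇒ R/R ⇒ B/R ⇒ v/R ⇒ v/R*B ⇒ v/R*B*B ⇒ v/B*B*B ⇒ v/v*B*B ⇒ v/v*v*B ⇒ v/v*v*v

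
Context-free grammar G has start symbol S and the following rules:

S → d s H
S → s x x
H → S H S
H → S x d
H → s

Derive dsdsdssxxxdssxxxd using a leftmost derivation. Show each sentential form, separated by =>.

S=>dsH=>dsSxd=>dsdsHxd=>dsdsSHSxd=>dsdsdsHHSxd=>dsdsdsSxdHSxd=>dsdsdssxxxdHSxd=>dsdsdssxxxdsSxd=>dsdsdssxxxdssxxxd

S => dsH   [S → d s H]
dsH => dsSxd   [H → S x d]
dsSxd => dsdsHxd   [S → d s H]
dsdsHxd => dsdsSHSxd   [H → S H S]
dsdsSHSxd => dsdsdsHHSxd   [S → d s H]
dsdsdsHHSxd => dsdsdsSxdHSxd   [H → S x d]
dsdsdsSxdHSxd => dsdsdssxxxdHSxd   [S → s x x]
dsdsdssxxxdHSxd => dsdsdssxxxdsSxd   [H → s]
dsdsdssxxxdsSxd => dsdsdssxxxdssxxxd   [S → s x x]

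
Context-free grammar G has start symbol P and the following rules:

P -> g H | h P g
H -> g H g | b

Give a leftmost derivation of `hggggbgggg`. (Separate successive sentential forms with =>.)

P => hPg   [P -> h P g]
hPg => hgHg   [P -> g H]
hgHg => hggHgg   [H -> g H g]
hggHgg => hgggHggg   [H -> g H g]
hgggHggg => hggggHgggg   [H -> g H g]
hggggHgggg => hggggbgggg   [H -> b]

P=>hPg=>hgHg=>hggHgg=>hgggHggg=>hggggHgggg=>hggggbgggg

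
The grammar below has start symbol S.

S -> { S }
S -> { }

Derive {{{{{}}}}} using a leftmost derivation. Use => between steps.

S => {S} => {{S}} => {{{S}}} => {{{{S}}}} => {{{{{}}}}}

S => {S}   [S -> { S }]
{S} => {{S}}   [S -> { S }]
{{S}} => {{{S}}}   [S -> { S }]
{{{S}}} => {{{{S}}}}   [S -> { S }]
{{{{S}}}} => {{{{{}}}}}   [S -> { }]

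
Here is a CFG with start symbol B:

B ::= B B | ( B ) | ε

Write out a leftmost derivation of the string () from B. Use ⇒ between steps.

B ⇒ BB   [B ::= B B]
BB ⇒ BBB   [B ::= B B]
BBB ⇒ BBBB   [B ::= B B]
BBBB ⇒ BBBBB   [B ::= B B]
BBBBB ⇒ (B)BBBB   [B ::= ( B )]
(B)BBBB ⇒ ()BBBB   [B ::= ε]
()BBBB ⇒ ()BBB   [B ::= ε]
()BBB ⇒ ()BB   [B ::= ε]
()BB ⇒ ()B   [B ::= ε]
()B ⇒ ()   [B ::= ε]

B ⇒ BB ⇒ BBB ⇒ BBBB ⇒ BBBBB ⇒ (B)BBBB ⇒ ()BBBB ⇒ ()BBB ⇒ ()BB ⇒ ()B ⇒ ()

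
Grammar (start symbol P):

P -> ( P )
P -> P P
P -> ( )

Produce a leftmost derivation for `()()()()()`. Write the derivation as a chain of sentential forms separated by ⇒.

P ⇒ PP ⇒ PPP ⇒ PPPP ⇒ ()PPP ⇒ ()PPPP ⇒ ()()PPP ⇒ ()()()PP ⇒ ()()()()P ⇒ ()()()()()

P ⇒ PP   [P -> P P]
PP ⇒ PPP   [P -> P P]
PPP ⇒ PPPP   [P -> P P]
PPPP ⇒ ()PPP   [P -> ( )]
()PPP ⇒ ()PPPP   [P -> P P]
()PPPP ⇒ ()()PPP   [P -> ( )]
()()PPP ⇒ ()()()PP   [P -> ( )]
()()()PP ⇒ ()()()()P   [P -> ( )]
()()()()P ⇒ ()()()()()   [P -> ( )]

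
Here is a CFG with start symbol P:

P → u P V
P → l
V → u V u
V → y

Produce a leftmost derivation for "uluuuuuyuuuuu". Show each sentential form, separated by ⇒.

P ⇒ uPV ⇒ ulV ⇒ uluVu ⇒ uluuVuu ⇒ uluuuVuuu ⇒ uluuuuVuuuu ⇒ uluuuuuVuuuuu ⇒ uluuuuuyuuuuu

P ⇒ uPV   [P → u P V]
uPV ⇒ ulV   [P → l]
ulV ⇒ uluVu   [V → u V u]
uluVu ⇒ uluuVuu   [V → u V u]
uluuVuu ⇒ uluuuVuuu   [V → u V u]
uluuuVuuu ⇒ uluuuuVuuuu   [V → u V u]
uluuuuVuuuu ⇒ uluuuuuVuuuuu   [V → u V u]
uluuuuuVuuuuu ⇒ uluuuuuyuuuuu   [V → y]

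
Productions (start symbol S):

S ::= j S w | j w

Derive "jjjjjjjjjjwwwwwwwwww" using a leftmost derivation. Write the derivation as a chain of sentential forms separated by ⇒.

S ⇒ jSw ⇒ jjSww ⇒ jjjSwww ⇒ jjjjSwwww ⇒ jjjjjSwwwww ⇒ jjjjjjSwwwwww ⇒ jjjjjjjSwwwwwww ⇒ jjjjjjjjSwwwwwwww ⇒ jjjjjjjjjSwwwwwwwww ⇒ jjjjjjjjjjwwwwwwwwww

S ⇒ jSw   [S ::= j S w]
jSw ⇒ jjSww   [S ::= j S w]
jjSww ⇒ jjjSwww   [S ::= j S w]
jjjSwww ⇒ jjjjSwwww   [S ::= j S w]
jjjjSwwww ⇒ jjjjjSwwwww   [S ::= j S w]
jjjjjSwwwww ⇒ jjjjjjSwwwwww   [S ::= j S w]
jjjjjjSwwwwww ⇒ jjjjjjjSwwwwwww   [S ::= j S w]
jjjjjjjSwwwwwww ⇒ jjjjjjjjSwwwwwwww   [S ::= j S w]
jjjjjjjjSwwwwwwww ⇒ jjjjjjjjjSwwwwwwwww   [S ::= j S w]
jjjjjjjjjSwwwwwwwww ⇒ jjjjjjjjjjwwwwwwwwww   [S ::= j w]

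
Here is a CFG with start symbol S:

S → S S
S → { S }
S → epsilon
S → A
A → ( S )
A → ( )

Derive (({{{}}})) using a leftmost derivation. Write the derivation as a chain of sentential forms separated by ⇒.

S ⇒ A ⇒ (S) ⇒ (A) ⇒ ((S)) ⇒ (({S})) ⇒ (({{S}})) ⇒ (({{SS}})) ⇒ (({{{S}S}})) ⇒ (({{{}S}})) ⇒ (({{{}}}))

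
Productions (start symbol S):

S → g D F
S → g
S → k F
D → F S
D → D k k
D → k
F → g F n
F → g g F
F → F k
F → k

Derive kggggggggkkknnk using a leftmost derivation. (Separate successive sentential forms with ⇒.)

S⇒kF⇒kggF⇒kggFk⇒kggggFk⇒kgggggFnk⇒kggggggFnnk⇒kggggggFknnk⇒kggggggggFknnk⇒kggggggggFkknnk⇒kggggggggkkknnk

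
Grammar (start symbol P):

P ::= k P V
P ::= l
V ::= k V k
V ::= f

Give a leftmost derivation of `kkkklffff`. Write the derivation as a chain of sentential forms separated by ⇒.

P ⇒ kPV   [P ::= k P V]
kPV ⇒ kkPVV   [P ::= k P V]
kkPVV ⇒ kkkPVVV   [P ::= k P V]
kkkPVVV ⇒ kkkkPVVVV   [P ::= k P V]
kkkkPVVVV ⇒ kkkklVVVV   [P ::= l]
kkkklVVVV ⇒ kkkklfVVV   [V ::= f]
kkkklfVVV ⇒ kkkklffVV   [V ::= f]
kkkklffVV ⇒ kkkklfffV   [V ::= f]
kkkklfffV ⇒ kkkklffff   [V ::= f]

P⇒kPV⇒kkPVV⇒kkkPVVV⇒kkkkPVVVV⇒kkkklVVVV⇒kkkklfVVV⇒kkkklffVV⇒kkkklfffV⇒kkkklffff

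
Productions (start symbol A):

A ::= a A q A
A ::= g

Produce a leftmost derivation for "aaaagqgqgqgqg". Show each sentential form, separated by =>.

A=>aAqA=>aaAqAqA=>aaaAqAqAqA=>aaaaAqAqAqAqA=>aaaagqAqAqAqA=>aaaagqgqAqAqA=>aaaagqgqgqAqA=>aaaagqgqgqgqA=>aaaagqgqgqgqg

A => aAqA   [A ::= a A q A]
aAqA => aaAqAqA   [A ::= a A q A]
aaAqAqA => aaaAqAqAqA   [A ::= a A q A]
aaaAqAqAqA => aaaaAqAqAqAqA   [A ::= a A q A]
aaaaAqAqAqAqA => aaaagqAqAqAqA   [A ::= g]
aaaagqAqAqAqA => aaaagqgqAqAqA   [A ::= g]
aaaagqgqAqAqA => aaaagqgqgqAqA   [A ::= g]
aaaagqgqgqAqA => aaaagqgqgqgqA   [A ::= g]
aaaagqgqgqgqA => aaaagqgqgqgqg   [A ::= g]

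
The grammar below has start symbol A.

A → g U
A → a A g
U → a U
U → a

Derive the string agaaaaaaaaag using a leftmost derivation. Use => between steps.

A=>aAg=>agUg=>agaUg=>agaaUg=>agaaaUg=>agaaaaUg=>agaaaaaUg=>agaaaaaaUg=>agaaaaaaaUg=>agaaaaaaaaUg=>agaaaaaaaaag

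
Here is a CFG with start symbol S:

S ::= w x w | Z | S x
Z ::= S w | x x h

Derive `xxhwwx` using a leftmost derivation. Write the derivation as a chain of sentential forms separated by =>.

S => Sx => Zx => Swx => Zwx => Swwx => Zwwx => xxhwwx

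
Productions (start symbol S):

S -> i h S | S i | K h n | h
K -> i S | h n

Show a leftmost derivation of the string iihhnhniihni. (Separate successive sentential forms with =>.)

S=>Si=>Khni=>iShni=>iihShni=>iihSihni=>iihSiihni=>iihKhniihni=>iihhnhniihni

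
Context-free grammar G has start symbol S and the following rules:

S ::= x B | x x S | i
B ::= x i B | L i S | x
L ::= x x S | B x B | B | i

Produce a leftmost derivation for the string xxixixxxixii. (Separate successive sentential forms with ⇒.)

S ⇒ xB ⇒ xxiB ⇒ xxiLiS ⇒ xxiBxBiS ⇒ xxixiBxBiS ⇒ xxixixxBiS ⇒ xxixixxxiBiS ⇒ xxixixxxixiS ⇒ xxixixxxixii

S ⇒ xB   [S ::= x B]
xB ⇒ xxiB   [B ::= x i B]
xxiB ⇒ xxiLiS   [B ::= L i S]
xxiLiS ⇒ xxiBxBiS   [L ::= B x B]
xxiBxBiS ⇒ xxixiBxBiS   [B ::= x i B]
xxixiBxBiS ⇒ xxixixxBiS   [B ::= x]
xxixixxBiS ⇒ xxixixxxiBiS   [B ::= x i B]
xxixixxxiBiS ⇒ xxixixxxixiS   [B ::= x]
xxixixxxixiS ⇒ xxixixxxixii   [S ::= i]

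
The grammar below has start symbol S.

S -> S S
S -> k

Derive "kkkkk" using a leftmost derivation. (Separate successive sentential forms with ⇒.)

S ⇒ SS ⇒ kS ⇒ kSS ⇒ kSSS ⇒ kSSSS ⇒ kkSSS ⇒ kkkSS ⇒ kkkkS ⇒ kkkkk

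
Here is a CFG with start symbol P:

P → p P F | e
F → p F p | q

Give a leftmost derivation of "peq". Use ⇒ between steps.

P⇒pPF⇒peF⇒peq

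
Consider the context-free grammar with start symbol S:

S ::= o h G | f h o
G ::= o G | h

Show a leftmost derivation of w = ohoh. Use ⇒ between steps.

S ⇒ ohG ⇒ ohoG ⇒ ohoh

S ⇒ ohG   [S ::= o h G]
ohG ⇒ ohoG   [G ::= o G]
ohoG ⇒ ohoh   [G ::= h]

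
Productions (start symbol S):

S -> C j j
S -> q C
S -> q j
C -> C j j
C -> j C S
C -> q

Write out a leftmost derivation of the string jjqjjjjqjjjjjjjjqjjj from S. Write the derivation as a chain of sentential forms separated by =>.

S=>Cjj=>jCSjj=>jCjjSjj=>jCjjjjSjj=>jCjjjjjjSjj=>jjCSjjjjjjSjj=>jjCjjSjjjjjjSjj=>jjCjjjjSjjjjjjSjj=>jjqjjjjSjjjjjjSjj=>jjqjjjjCjjjjjjjjSjj=>jjqjjjjqjjjjjjjjSjj=>jjqjjjjqjjjjjjjjqjjj

S => Cjj   [S -> C j j]
Cjj => jCSjj   [C -> j C S]
jCSjj => jCjjSjj   [C -> C j j]
jCjjSjj => jCjjjjSjj   [C -> C j j]
jCjjjjSjj => jCjjjjjjSjj   [C -> C j j]
jCjjjjjjSjj => jjCSjjjjjjSjj   [C -> j C S]
jjCSjjjjjjSjj => jjCjjSjjjjjjSjj   [C -> C j j]
jjCjjSjjjjjjSjj => jjCjjjjSjjjjjjSjj   [C -> C j j]
jjCjjjjSjjjjjjSjj => jjqjjjjSjjjjjjSjj   [C -> q]
jjqjjjjSjjjjjjSjj => jjqjjjjCjjjjjjjjSjj   [S -> C j j]
jjqjjjjCjjjjjjjjSjj => jjqjjjjqjjjjjjjjSjj   [C -> q]
jjqjjjjqjjjjjjjjSjj => jjqjjjjqjjjjjjjjqjjj   [S -> q j]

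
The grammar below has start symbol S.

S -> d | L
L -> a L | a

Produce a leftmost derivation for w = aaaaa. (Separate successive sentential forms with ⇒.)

S ⇒ L ⇒ aL ⇒ aaL ⇒ aaaL ⇒ aaaaL ⇒ aaaaa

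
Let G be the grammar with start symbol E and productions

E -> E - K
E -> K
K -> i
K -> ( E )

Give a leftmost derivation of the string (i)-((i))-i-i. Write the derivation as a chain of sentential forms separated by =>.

E => E-K => E-K-K => E-K-K-K => K-K-K-K => (E)-K-K-K => (K)-K-K-K => (i)-K-K-K => (i)-(E)-K-K => (i)-(K)-K-K => (i)-((E))-K-K => (i)-((K))-K-K => (i)-((i))-K-K => (i)-((i))-i-K => (i)-((i))-i-i

E => E-K   [E -> E - K]
E-K => E-K-K   [E -> E - K]
E-K-K => E-K-K-K   [E -> E - K]
E-K-K-K => K-K-K-K   [E -> K]
K-K-K-K => (E)-K-K-K   [K -> ( E )]
(E)-K-K-K => (K)-K-K-K   [E -> K]
(K)-K-K-K => (i)-K-K-K   [K -> i]
(i)-K-K-K => (i)-(E)-K-K   [K -> ( E )]
(i)-(E)-K-K => (i)-(K)-K-K   [E -> K]
(i)-(K)-K-K => (i)-((E))-K-K   [K -> ( E )]
(i)-((E))-K-K => (i)-((K))-K-K   [E -> K]
(i)-((K))-K-K => (i)-((i))-K-K   [K -> i]
(i)-((i))-K-K => (i)-((i))-i-K   [K -> i]
(i)-((i))-i-K => (i)-((i))-i-i   [K -> i]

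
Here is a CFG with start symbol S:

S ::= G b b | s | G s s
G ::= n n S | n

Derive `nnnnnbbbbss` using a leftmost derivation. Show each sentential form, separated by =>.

S => Gss   [S ::= G s s]
Gss => nnSss   [G ::= n n S]
nnSss => nnGbbss   [S ::= G b b]
nnGbbss => nnnnSbbss   [G ::= n n S]
nnnnSbbss => nnnnGbbbbss   [S ::= G b b]
nnnnGbbbbss => nnnnnbbbbss   [G ::= n]

S => Gss => nnSss => nnGbbss => nnnnSbbss => nnnnGbbbbss => nnnnnbbbbss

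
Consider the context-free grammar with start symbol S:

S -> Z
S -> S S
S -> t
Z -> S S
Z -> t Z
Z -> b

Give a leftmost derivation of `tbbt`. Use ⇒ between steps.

S ⇒ SS ⇒ ZS ⇒ SSS ⇒ ZSS ⇒ tZSS ⇒ tbSS ⇒ tbZS ⇒ tbbS ⇒ tbbt

S ⇒ SS   [S -> S S]
SS ⇒ ZS   [S -> Z]
ZS ⇒ SSS   [Z -> S S]
SSS ⇒ ZSS   [S -> Z]
ZSS ⇒ tZSS   [Z -> t Z]
tZSS ⇒ tbSS   [Z -> b]
tbSS ⇒ tbZS   [S -> Z]
tbZS ⇒ tbbS   [Z -> b]
tbbS ⇒ tbbt   [S -> t]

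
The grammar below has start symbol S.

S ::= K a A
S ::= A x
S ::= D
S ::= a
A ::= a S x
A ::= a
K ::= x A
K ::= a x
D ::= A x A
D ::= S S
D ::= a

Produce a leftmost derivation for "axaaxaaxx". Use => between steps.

S => Ax   [S ::= A x]
Ax => aSxx   [A ::= a S x]
aSxx => aKaAxx   [S ::= K a A]
aKaAxx => axAaAxx   [K ::= x A]
axAaAxx => axaSxaAxx   [A ::= a S x]
axaSxaAxx => axaDxaAxx   [S ::= D]
axaDxaAxx => axaaxaAxx   [D ::= a]
axaaxaAxx => axaaxaaxx   [A ::= a]

S => Ax => aSxx => aKaAxx => axAaAxx => axaSxaAxx => axaDxaAxx => axaaxaAxx => axaaxaaxx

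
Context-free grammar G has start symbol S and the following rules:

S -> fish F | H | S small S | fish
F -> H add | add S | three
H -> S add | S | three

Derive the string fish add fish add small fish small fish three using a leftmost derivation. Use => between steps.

S => S small S   [S -> S small S]
S small S => S small S small S   [S -> S small S]
S small S small S => H small S small S   [S -> H]
H small S small S => S add small S small S   [H -> S add]
S add small S small S => fish F add small S small S   [S -> fish F]
fish F add small S small S => fish add S add small S small S   [F -> add S]
fish add S add small S small S => fish add fish add small S small S   [S -> fish]
fish add fish add small S small S => fish add fish add small fish small S   [S -> fish]
fish add fish add small fish small S => fish add fish add small fish small fish F   [S -> fish F]
fish add fish add small fish small fish F => fish add fish add small fish small fish three   [F -> three]

S => S small S => S small S small S => H small S small S => S add small S small S => fish F add small S small S => fish add S add small S small S => fish add fish add small S small S => fish add fish add small fish small S => fish add fish add small fish small fish F => fish add fish add small fish small fish three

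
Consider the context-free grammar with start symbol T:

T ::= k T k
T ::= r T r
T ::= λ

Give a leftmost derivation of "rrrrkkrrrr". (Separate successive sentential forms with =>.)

T=>rTr=>rrTrr=>rrrTrrr=>rrrrTrrrr=>rrrrkTkrrrr=>rrrrkkrrrr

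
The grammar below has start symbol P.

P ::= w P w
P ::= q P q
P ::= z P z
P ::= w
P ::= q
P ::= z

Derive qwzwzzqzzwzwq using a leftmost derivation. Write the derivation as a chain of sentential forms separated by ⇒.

P ⇒ qPq ⇒ qwPwq ⇒ qwzPzwq ⇒ qwzwPwzwq ⇒ qwzwzPzwzwq ⇒ qwzwzzPzzwzwq ⇒ qwzwzzqzzwzwq

P ⇒ qPq   [P ::= q P q]
qPq ⇒ qwPwq   [P ::= w P w]
qwPwq ⇒ qwzPzwq   [P ::= z P z]
qwzPzwq ⇒ qwzwPwzwq   [P ::= w P w]
qwzwPwzwq ⇒ qwzwzPzwzwq   [P ::= z P z]
qwzwzPzwzwq ⇒ qwzwzzPzzwzwq   [P ::= z P z]
qwzwzzPzzwzwq ⇒ qwzwzzqzzwzwq   [P ::= q]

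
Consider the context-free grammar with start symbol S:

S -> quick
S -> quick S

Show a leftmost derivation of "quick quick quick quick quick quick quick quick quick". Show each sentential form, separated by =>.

S => quick S   [S -> quick S]
quick S => quick quick S   [S -> quick S]
quick quick S => quick quick quick S   [S -> quick S]
quick quick quick S => quick quick quick quick S   [S -> quick S]
quick quick quick quick S => quick quick quick quick quick S   [S -> quick S]
quick quick quick quick quick S => quick quick quick quick quick quick S   [S -> quick S]
quick quick quick quick quick quick S => quick quick quick quick quick quick quick S   [S -> quick S]
quick quick quick quick quick quick quick S => quick quick quick quick quick quick quick quick S   [S -> quick S]
quick quick quick quick quick quick quick quick S => quick quick quick quick quick quick quick quick quick   [S -> quick]

S => quick S => quick quick S => quick quick quick S => quick quick quick quick S => quick quick quick quick quick S => quick quick quick quick quick quick S => quick quick quick quick quick quick quick S => quick quick quick quick quick quick quick quick S => quick quick quick quick quick quick quick quick quick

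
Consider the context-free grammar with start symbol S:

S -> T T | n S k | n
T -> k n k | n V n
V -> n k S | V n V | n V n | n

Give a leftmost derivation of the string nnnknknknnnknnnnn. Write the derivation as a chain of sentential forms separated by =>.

S => TT => nVnT => nnVnnT => nnnkSnnT => nnnknSknnT => nnnknTTknnT => nnnknknkTknnT => nnnknknknVnknnT => nnnknknknnnknnT => nnnknknknnnknnnVn => nnnknknknnnknnnnn

S => TT   [S -> T T]
TT => nVnT   [T -> n V n]
nVnT => nnVnnT   [V -> n V n]
nnVnnT => nnnkSnnT   [V -> n k S]
nnnkSnnT => nnnknSknnT   [S -> n S k]
nnnknSknnT => nnnknTTknnT   [S -> T T]
nnnknTTknnT => nnnknknkTknnT   [T -> k n k]
nnnknknkTknnT => nnnknknknVnknnT   [T -> n V n]
nnnknknknVnknnT => nnnknknknnnknnT   [V -> n]
nnnknknknnnknnT => nnnknknknnnknnnVn   [T -> n V n]
nnnknknknnnknnnVn => nnnknknknnnknnnnn   [V -> n]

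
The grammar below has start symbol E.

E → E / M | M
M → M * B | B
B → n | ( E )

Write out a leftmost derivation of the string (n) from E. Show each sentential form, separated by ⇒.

E ⇒ M   [E → M]
M ⇒ B   [M → B]
B ⇒ (E)   [B → ( E )]
(E) ⇒ (M)   [E → M]
(M) ⇒ (B)   [M → B]
(B) ⇒ (n)   [B → n]

E ⇒ M ⇒ B ⇒ (E) ⇒ (M) ⇒ (B) ⇒ (n)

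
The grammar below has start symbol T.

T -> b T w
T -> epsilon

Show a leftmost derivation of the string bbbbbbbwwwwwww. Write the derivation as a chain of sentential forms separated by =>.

T => bTw   [T -> b T w]
bTw => bbTww   [T -> b T w]
bbTww => bbbTwww   [T -> b T w]
bbbTwww => bbbbTwwww   [T -> b T w]
bbbbTwwww => bbbbbTwwwww   [T -> b T w]
bbbbbTwwwww => bbbbbbTwwwwww   [T -> b T w]
bbbbbbTwwwwww => bbbbbbbTwwwwwww   [T -> b T w]
bbbbbbbTwwwwwww => bbbbbbbwwwwwww   [T -> epsilon]

T => bTw => bbTww => bbbTwww => bbbbTwwww => bbbbbTwwwww => bbbbbbTwwwwww => bbbbbbbTwwwwwww => bbbbbbbwwwwwww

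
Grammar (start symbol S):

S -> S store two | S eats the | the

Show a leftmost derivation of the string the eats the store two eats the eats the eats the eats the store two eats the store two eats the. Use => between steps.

S => S eats the => S store two eats the => S eats the store two eats the => S store two eats the store two eats the => S eats the store two eats the store two eats the => S eats the eats the store two eats the store two eats the => S eats the eats the eats the store two eats the store two eats the => S eats the eats the eats the eats the store two eats the store two eats the => S store two eats the eats the eats the eats the store two eats the store two eats the => S eats the store two eats the eats the eats the eats the store two eats the store two eats the => the eats the store two eats the eats the eats the eats the store two eats the store two eats the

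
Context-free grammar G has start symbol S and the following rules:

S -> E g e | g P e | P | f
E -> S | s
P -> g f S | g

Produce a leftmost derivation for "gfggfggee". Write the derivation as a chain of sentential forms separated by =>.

S => P   [S -> P]
P => gfS   [P -> g f S]
gfS => gfgPe   [S -> g P e]
gfgPe => gfggfSe   [P -> g f S]
gfggfSe => gfggfgPee   [S -> g P e]
gfggfgPee => gfggfggee   [P -> g]

S=>P=>gfS=>gfgPe=>gfggfSe=>gfggfgPee=>gfggfggee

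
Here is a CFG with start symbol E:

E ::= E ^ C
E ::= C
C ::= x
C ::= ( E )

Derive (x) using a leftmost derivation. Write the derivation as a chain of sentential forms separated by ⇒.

E ⇒ C   [E ::= C]
C ⇒ (E)   [C ::= ( E )]
(E) ⇒ (C)   [E ::= C]
(C) ⇒ (x)   [C ::= x]

E ⇒ C ⇒ (E) ⇒ (C) ⇒ (x)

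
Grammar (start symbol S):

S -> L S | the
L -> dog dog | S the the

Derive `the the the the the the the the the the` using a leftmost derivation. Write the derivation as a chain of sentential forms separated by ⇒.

S ⇒ L S ⇒ S the the S ⇒ L S the the S ⇒ S the the S the the S ⇒ L S the the S the the S ⇒ S the the S the the S the the S ⇒ the the the S the the S the the S ⇒ the the the the the the S the the S ⇒ the the the the the the the the the S ⇒ the the the the the the the the the the

S ⇒ L S   [S -> L S]
L S ⇒ S the the S   [L -> S the the]
S the the S ⇒ L S the the S   [S -> L S]
L S the the S ⇒ S the the S the the S   [L -> S the the]
S the the S the the S ⇒ L S the the S the the S   [S -> L S]
L S the the S the the S ⇒ S the the S the the S the the S   [L -> S the the]
S the the S the the S the the S ⇒ the the the S the the S the the S   [S -> the]
the the the S the the S the the S ⇒ the the the the the the S the the S   [S -> the]
the the the the the the S the the S ⇒ the the the the the the the the the S   [S -> the]
the the the the the the the the the S ⇒ the the the the the the the the the the   [S -> the]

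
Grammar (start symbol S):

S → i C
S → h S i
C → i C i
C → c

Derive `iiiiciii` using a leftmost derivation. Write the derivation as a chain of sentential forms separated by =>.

S=>iC=>iiCi=>iiiCii=>iiiiCiii=>iiiiciii

S => iC   [S → i C]
iC => iiCi   [C → i C i]
iiCi => iiiCii   [C → i C i]
iiiCii => iiiiCiii   [C → i C i]
iiiiCiii => iiiiciii   [C → c]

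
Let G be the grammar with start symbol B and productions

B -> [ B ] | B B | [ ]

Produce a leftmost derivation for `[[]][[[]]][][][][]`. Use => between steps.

B => BB   [B -> B B]
BB => [B]B   [B -> [ B ]]
[B]B => [[]]B   [B -> [ ]]
[[]]B => [[]]BB   [B -> B B]
[[]]BB => [[]]BBB   [B -> B B]
[[]]BBB => [[]]BBBB   [B -> B B]
[[]]BBBB => [[]]BBBBB   [B -> B B]
[[]]BBBBB => [[]][B]BBBB   [B -> [ B ]]
[[]][B]BBBB => [[]][[B]]BBBB   [B -> [ B ]]
[[]][[B]]BBBB => [[]][[[]]]BBBB   [B -> [ ]]
[[]][[[]]]BBBB => [[]][[[]]][]BBB   [B -> [ ]]
[[]][[[]]][]BBB => [[]][[[]]][][]BB   [B -> [ ]]
[[]][[[]]][][]BB => [[]][[[]]][][][]B   [B -> [ ]]
[[]][[[]]][][][]B => [[]][[[]]][][][][]   [B -> [ ]]

B => BB => [B]B => [[]]B => [[]]BB => [[]]BBB => [[]]BBBB => [[]]BBBBB => [[]][B]BBBB => [[]][[B]]BBBB => [[]][[[]]]BBBB => [[]][[[]]][]BBB => [[]][[[]]][][]BB => [[]][[[]]][][][]B => [[]][[[]]][][][][]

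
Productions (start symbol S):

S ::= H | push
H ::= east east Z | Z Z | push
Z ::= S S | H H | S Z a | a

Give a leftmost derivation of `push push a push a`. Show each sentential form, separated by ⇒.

S ⇒ H   [S ::= H]
H ⇒ Z Z   [H ::= Z Z]
Z Z ⇒ S S Z   [Z ::= S S]
S S Z ⇒ H S Z   [S ::= H]
H S Z ⇒ Z Z S Z   [H ::= Z Z]
Z Z S Z ⇒ S S Z S Z   [Z ::= S S]
S S Z S Z ⇒ H S Z S Z   [S ::= H]
H S Z S Z ⇒ push S Z S Z   [H ::= push]
push S Z S Z ⇒ push push Z S Z   [S ::= push]
push push Z S Z ⇒ push push a S Z   [Z ::= a]
push push a S Z ⇒ push push a push Z   [S ::= push]
push push a push Z ⇒ push push a push a   [Z ::= a]

S ⇒ H ⇒ Z Z ⇒ S S Z ⇒ H S Z ⇒ Z Z S Z ⇒ S S Z S Z ⇒ H S Z S Z ⇒ push S Z S Z ⇒ push push Z S Z ⇒ push push a S Z ⇒ push push a push Z ⇒ push push a push a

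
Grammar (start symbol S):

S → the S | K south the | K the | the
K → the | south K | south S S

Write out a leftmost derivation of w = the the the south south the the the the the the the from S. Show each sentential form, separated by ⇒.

S ⇒ the S ⇒ the the S ⇒ the the the S ⇒ the the the K the ⇒ the the the south S S the ⇒ the the the south K the S the ⇒ the the the south south S S the S the ⇒ the the the south south the S S the S the ⇒ the the the south south the the S the S the ⇒ the the the south south the the the S the S the ⇒ the the the south south the the the the the S the ⇒ the the the south south the the the the the the the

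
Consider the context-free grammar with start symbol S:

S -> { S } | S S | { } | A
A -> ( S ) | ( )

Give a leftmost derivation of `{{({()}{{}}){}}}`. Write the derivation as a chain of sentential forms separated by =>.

S=>{S}=>{{S}}=>{{SS}}=>{{AS}}=>{{(S)S}}=>{{(SS)S}}=>{{({S}S)S}}=>{{({A}S)S}}=>{{({()}S)S}}=>{{({()}{S})S}}=>{{({()}{{}})S}}=>{{({()}{{}}){}}}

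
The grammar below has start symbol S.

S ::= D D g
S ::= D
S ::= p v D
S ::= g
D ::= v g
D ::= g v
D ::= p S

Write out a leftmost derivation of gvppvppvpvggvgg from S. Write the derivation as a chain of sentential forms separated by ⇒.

S ⇒ DDg   [S ::= D D g]
DDg ⇒ gvDg   [D ::= g v]
gvDg ⇒ gvpSg   [D ::= p S]
gvpSg ⇒ gvppvDg   [S ::= p v D]
gvppvDg ⇒ gvppvpSg   [D ::= p S]
gvppvpSg ⇒ gvppvppvDg   [S ::= p v D]
gvppvppvDg ⇒ gvppvppvpSg   [D ::= p S]
gvppvppvpSg ⇒ gvppvppvpDDgg   [S ::= D D g]
gvppvppvpDDgg ⇒ gvppvppvpvgDgg   [D ::= v g]
gvppvppvpvgDgg ⇒ gvppvppvpvggvgg   [D ::= g v]

S ⇒ DDg ⇒ gvDg ⇒ gvpSg ⇒ gvppvDg ⇒ gvppvpSg ⇒ gvppvppvDg ⇒ gvppvppvpSg ⇒ gvppvppvpDDgg ⇒ gvppvppvpvgDgg ⇒ gvppvppvpvggvgg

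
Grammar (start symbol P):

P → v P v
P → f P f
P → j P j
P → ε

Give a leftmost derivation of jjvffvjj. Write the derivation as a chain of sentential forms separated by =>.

P => jPj   [P → j P j]
jPj => jjPjj   [P → j P j]
jjPjj => jjvPvjj   [P → v P v]
jjvPvjj => jjvfPfvjj   [P → f P f]
jjvfPfvjj => jjvffvjj   [P → ε]

P=>jPj=>jjPjj=>jjvPvjj=>jjvfPfvjj=>jjvffvjj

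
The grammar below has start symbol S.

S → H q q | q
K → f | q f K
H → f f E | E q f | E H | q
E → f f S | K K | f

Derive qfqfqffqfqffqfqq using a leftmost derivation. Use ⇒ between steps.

S ⇒ Hqq ⇒ Eqfqq ⇒ KKqfqq ⇒ qfKKqfqq ⇒ qfqfKKqfqq ⇒ qfqfqfKKqfqq ⇒ qfqfqffKqfqq ⇒ qfqfqffqfKqfqq ⇒ qfqfqffqfqfKqfqq ⇒ qfqfqffqfqffqfqq

S ⇒ Hqq   [S → H q q]
Hqq ⇒ Eqfqq   [H → E q f]
Eqfqq ⇒ KKqfqq   [E → K K]
KKqfqq ⇒ qfKKqfqq   [K → q f K]
qfKKqfqq ⇒ qfqfKKqfqq   [K → q f K]
qfqfKKqfqq ⇒ qfqfqfKKqfqq   [K → q f K]
qfqfqfKKqfqq ⇒ qfqfqffKqfqq   [K → f]
qfqfqffKqfqq ⇒ qfqfqffqfKqfqq   [K → q f K]
qfqfqffqfKqfqq ⇒ qfqfqffqfqfKqfqq   [K → q f K]
qfqfqffqfqfKqfqq ⇒ qfqfqffqfqffqfqq   [K → f]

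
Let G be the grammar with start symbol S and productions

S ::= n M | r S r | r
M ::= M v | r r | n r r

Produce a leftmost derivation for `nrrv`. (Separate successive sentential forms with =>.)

S => nM => nMv => nrrv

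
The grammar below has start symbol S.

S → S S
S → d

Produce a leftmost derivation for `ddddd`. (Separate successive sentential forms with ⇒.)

S ⇒ SS ⇒ SSS ⇒ SSSS ⇒ SSSSS ⇒ dSSSS ⇒ ddSSS ⇒ dddSS ⇒ ddddS ⇒ ddddd

S ⇒ SS   [S → S S]
SS ⇒ SSS   [S → S S]
SSS ⇒ SSSS   [S → S S]
SSSS ⇒ SSSSS   [S → S S]
SSSSS ⇒ dSSSS   [S → d]
dSSSS ⇒ ddSSS   [S → d]
ddSSS ⇒ dddSS   [S → d]
dddSS ⇒ ddddS   [S → d]
ddddS ⇒ ddddd   [S → d]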